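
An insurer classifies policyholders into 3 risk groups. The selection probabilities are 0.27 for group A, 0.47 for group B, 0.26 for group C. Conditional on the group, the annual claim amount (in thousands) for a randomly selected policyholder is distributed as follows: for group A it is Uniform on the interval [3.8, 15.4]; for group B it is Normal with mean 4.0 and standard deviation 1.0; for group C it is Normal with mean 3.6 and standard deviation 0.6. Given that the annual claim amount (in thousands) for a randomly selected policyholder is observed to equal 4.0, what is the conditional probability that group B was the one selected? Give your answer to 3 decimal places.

Likelihoods f(4.0 | ·): A: 0.0862069; B: 0.398942; C: 0.532413.
Posterior ∝ prior × likelihood. Numerator for B: 0.47·0.398942 = 0.187503.
Normalizing constant: 0.27·0.0862069 + 0.47·0.398942 + 0.26·0.532413 = 0.349206.
P(B | observation) = 0.187503 / 0.349206 = 0.53694.

0.537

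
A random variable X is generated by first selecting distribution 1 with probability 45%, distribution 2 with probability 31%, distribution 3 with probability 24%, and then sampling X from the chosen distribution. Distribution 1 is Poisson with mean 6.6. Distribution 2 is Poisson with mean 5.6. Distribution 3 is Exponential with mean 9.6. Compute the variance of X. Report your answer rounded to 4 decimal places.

29.1263

Per component, 1: μ=6.6, E[X²]=50.16; 2: μ=5.6, E[X²]=36.96; 3: μ=9.6, E[X²]=184.32.
E[X] = 0.45·6.6 + 0.31·5.6 + 0.24·9.6 = 7.01.
E[X²] = 0.45·50.16 + 0.31·36.96 + 0.24·184.32 = 78.2664.
Var(X) = E[X²] − (E[X])² = 78.2664 − 49.1401 = 29.1263.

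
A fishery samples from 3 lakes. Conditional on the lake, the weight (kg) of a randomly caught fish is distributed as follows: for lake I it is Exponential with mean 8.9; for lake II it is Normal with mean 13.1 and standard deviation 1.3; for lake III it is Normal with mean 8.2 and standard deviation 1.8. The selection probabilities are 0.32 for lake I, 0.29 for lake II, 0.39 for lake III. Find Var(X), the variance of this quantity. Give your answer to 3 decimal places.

Per component, I: μ=8.9, E[X²]=158.42; II: μ=13.1, E[X²]=173.3; III: μ=8.2, E[X²]=70.48.
E[X] = 0.32·8.9 + 0.29·13.1 + 0.39·8.2 = 9.845.
E[X²] = 0.32·158.42 + 0.29·173.3 + 0.39·70.48 = 128.439.
Var(X) = E[X²] − (E[X])² = 128.439 − 96.924 = 31.5146.

31.515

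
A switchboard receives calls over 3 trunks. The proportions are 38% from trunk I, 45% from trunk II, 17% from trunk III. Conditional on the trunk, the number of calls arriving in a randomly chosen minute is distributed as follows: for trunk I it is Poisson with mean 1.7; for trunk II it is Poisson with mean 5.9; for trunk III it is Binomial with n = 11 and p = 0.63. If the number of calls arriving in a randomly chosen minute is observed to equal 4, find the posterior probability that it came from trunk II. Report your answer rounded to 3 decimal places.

Likelihoods P(X=4 | ·): I: 0.0635746; II: 0.138312; III: 0.0493501.
Posterior ∝ prior × likelihood. Numerator for II: 0.45·0.138312 = 0.0622403.
Normalizing constant: 0.38·0.0635746 + 0.45·0.138312 + 0.17·0.0493501 = 0.0947882.
P(II | observation) = 0.0622403 / 0.0947882 = 0.656625.

0.657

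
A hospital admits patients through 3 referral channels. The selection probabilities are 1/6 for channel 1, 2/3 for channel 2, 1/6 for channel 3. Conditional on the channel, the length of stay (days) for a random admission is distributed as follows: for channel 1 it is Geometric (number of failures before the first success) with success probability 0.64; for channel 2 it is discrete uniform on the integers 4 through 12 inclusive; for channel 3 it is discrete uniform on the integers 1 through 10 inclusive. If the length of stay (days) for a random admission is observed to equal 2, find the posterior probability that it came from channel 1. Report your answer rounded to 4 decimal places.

0.4534

Likelihoods P(X=2 | ·): 1: 0.082944; 2: 0; 3: 0.1.
Posterior ∝ prior × likelihood. Numerator for 1: 0.166667·0.082944 = 0.013824.
Normalizing constant: 0.166667·0.082944 + 0.666667·0 + 0.166667·0.1 = 0.0304907.
P(1 | observation) = 0.013824 / 0.0304907 = 0.453385.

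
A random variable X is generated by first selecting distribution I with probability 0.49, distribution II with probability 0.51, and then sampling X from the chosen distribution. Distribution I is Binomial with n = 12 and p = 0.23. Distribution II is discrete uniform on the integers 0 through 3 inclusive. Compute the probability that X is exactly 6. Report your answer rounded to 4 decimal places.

Conditional on each component, P(X = 6): I: 0.0285091; II: 0.
By total probability, P(X = 6) = 0.49·0.0285091 + 0.51·0 = 0.0139695.

0.0140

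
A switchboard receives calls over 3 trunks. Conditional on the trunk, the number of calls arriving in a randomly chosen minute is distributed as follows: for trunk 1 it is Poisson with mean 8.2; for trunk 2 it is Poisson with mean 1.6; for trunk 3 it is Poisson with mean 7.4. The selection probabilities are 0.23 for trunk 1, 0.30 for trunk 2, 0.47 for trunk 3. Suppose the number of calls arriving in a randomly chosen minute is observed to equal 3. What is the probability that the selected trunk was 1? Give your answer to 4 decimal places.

Likelihoods P(X=3 | ·): 1: 0.0252392; 2: 0.137828; 3: 0.0412824.
Posterior ∝ prior × likelihood. Numerator for 1: 0.23·0.0252392 = 0.00580502.
Normalizing constant: 0.23·0.0252392 + 0.3·0.137828 + 0.47·0.0412824 = 0.0665561.
P(1 | observation) = 0.00580502 / 0.0665561 = 0.0872198.

0.0872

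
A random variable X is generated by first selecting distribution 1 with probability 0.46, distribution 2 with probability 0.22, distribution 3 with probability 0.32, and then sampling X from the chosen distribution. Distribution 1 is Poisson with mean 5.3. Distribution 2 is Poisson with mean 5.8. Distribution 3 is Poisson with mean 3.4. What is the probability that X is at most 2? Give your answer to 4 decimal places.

0.1712

Conditional on each component, P(X ≤ 2): 1: 0.101554; 2: 0.0715108; 3: 0.33974.
By total probability, P(X ≤ 2) = 0.46·0.101554 + 0.22·0.0715108 + 0.32·0.33974 = 0.171164.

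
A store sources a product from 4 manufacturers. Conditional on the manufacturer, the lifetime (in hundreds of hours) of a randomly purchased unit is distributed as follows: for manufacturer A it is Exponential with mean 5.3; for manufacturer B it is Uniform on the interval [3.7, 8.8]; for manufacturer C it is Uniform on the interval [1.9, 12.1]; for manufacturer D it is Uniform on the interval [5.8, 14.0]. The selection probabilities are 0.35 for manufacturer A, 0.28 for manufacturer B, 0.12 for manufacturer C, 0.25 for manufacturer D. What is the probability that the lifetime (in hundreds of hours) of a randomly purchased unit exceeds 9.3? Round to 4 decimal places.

0.2368

Conditional on each manufacturer, P(X > 9.3): A: 0.172956; B: 0; C: 0.27451; D: 0.573171.
By total probability, P(X > 9.3) = 0.35·0.172956 + 0.28·0 + 0.12·0.27451 + 0.25·0.573171 = 0.236769.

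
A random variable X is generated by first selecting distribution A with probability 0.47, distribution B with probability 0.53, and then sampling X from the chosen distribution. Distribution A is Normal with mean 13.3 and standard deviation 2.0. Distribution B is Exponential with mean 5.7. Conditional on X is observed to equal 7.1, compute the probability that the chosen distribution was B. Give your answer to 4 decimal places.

0.9721

Likelihoods f(7.1 | ·): A: 0.00163341; B: 0.0504849.
Posterior ∝ prior × likelihood. Numerator for B: 0.53·0.0504849 = 0.026757.
Normalizing constant: 0.47·0.00163341 + 0.53·0.0504849 = 0.0275247.
P(B | observation) = 0.026757 / 0.0275247 = 0.972109.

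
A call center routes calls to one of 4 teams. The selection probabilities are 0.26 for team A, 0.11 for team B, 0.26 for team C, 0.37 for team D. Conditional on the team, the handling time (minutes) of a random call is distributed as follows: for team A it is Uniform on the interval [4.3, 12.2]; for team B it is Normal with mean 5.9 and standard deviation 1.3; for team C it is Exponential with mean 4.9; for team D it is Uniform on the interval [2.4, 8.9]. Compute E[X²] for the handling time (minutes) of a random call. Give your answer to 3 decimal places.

For each component E[X²] = Var + (mean)², giving A: 73.2633; B: 36.5; C: 48.02; D: 35.4433.
Overall E[X²] = 0.26·73.2633 + 0.11·36.5 + 0.26·48.02 + 0.37·35.4433 = 48.6627.

48.663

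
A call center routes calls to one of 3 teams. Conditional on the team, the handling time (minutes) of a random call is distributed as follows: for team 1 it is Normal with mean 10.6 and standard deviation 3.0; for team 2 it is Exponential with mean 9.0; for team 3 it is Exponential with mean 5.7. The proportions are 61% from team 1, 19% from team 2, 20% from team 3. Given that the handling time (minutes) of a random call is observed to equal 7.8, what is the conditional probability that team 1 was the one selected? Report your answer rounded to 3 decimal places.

0.747

Likelihoods f(7.8 | ·): 1: 0.0860259; 2: 0.0467056; 3: 0.0446506.
Posterior ∝ prior × likelihood. Numerator for 1: 0.61·0.0860259 = 0.0524758.
Normalizing constant: 0.61·0.0860259 + 0.19·0.0467056 + 0.2·0.0446506 = 0.07028.
P(1 | observation) = 0.0524758 / 0.07028 = 0.746668.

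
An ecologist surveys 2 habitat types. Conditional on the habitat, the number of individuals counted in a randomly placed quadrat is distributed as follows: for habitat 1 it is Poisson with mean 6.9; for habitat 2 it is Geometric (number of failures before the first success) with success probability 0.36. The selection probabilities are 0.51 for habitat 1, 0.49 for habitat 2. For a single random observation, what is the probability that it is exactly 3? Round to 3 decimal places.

Conditional on each habitat, P(X = 3): 1: 0.0551778; 2: 0.0943718.
By total probability, P(X = 3) = 0.51·0.0551778 + 0.49·0.0943718 = 0.0743829.

0.074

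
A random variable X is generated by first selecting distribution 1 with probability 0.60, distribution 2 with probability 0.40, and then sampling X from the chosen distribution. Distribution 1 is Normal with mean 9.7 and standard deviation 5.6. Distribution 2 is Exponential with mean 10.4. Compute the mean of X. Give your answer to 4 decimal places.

9.9800

Component means — 1: 9.7; 2: 10.4.
E[X] = 0.6·9.7 + 0.4·10.4 = 9.98.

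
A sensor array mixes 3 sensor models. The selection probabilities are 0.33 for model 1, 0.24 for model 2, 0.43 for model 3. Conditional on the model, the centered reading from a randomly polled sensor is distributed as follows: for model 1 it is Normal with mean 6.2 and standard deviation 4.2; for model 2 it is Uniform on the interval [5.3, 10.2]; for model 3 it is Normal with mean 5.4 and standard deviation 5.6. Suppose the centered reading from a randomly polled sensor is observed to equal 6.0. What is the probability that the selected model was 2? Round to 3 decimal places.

Likelihoods f(6.0 | ·): 1: 0.0948786; 2: 0.204082; 3: 0.070832.
Posterior ∝ prior × likelihood. Numerator for 2: 0.24·0.204082 = 0.0489796.
Normalizing constant: 0.33·0.0948786 + 0.24·0.204082 + 0.43·0.070832 = 0.110747.
P(2 | observation) = 0.0489796 / 0.110747 = 0.442265.

0.442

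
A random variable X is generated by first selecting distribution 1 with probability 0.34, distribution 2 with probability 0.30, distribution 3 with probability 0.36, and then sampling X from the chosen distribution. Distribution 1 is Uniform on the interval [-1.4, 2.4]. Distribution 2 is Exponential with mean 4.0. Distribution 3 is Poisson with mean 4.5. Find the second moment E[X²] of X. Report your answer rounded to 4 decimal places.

For each component E[X²] = Var + (mean)², giving 1: 1.45333; 2: 32; 3: 24.75.
Overall E[X²] = 0.34·1.45333 + 0.3·32 + 0.36·24.75 = 19.0041.

19.0041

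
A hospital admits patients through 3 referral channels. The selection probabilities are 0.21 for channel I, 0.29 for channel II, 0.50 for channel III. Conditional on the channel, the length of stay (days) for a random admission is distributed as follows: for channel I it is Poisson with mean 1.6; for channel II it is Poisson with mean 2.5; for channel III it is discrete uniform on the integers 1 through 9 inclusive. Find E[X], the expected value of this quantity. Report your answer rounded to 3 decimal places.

Component means — I: 1.6; II: 2.5; III: 5.
E[X] = 0.21·1.6 + 0.29·2.5 + 0.5·5 = 3.561.

3.561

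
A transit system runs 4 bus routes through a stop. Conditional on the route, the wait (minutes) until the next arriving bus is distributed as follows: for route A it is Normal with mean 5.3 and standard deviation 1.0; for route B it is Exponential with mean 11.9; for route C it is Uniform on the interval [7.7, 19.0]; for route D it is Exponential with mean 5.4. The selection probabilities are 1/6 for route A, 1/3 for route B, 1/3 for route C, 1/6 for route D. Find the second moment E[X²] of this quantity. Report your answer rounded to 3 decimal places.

For each component E[X²] = Var + (mean)², giving A: 29.09; B: 283.22; C: 188.863; D: 58.32.
Overall E[X²] = 0.166667·29.09 + 0.333333·283.22 + 0.333333·188.863 + 0.166667·58.32 = 171.929.

171.929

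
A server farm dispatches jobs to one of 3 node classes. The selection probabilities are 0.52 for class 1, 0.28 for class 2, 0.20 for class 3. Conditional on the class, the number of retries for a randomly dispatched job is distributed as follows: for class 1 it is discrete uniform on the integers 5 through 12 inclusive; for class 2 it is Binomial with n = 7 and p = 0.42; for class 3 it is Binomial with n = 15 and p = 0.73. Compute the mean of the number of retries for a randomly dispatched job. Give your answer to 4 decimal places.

7.4332

Component means — 1: 8.5; 2: 2.94; 3: 10.95.
E[X] = 0.52·8.5 + 0.28·2.94 + 0.2·10.95 = 7.4332.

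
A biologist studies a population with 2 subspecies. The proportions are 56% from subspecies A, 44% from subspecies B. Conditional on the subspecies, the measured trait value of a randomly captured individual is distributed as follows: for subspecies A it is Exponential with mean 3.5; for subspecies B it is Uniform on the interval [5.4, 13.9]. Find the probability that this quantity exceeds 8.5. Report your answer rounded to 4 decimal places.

0.3289

Conditional on each subspecies, P(X > 8.5): A: 0.0881627; B: 0.635294.
By total probability, P(X > 8.5) = 0.56·0.0881627 + 0.44·0.635294 = 0.328901.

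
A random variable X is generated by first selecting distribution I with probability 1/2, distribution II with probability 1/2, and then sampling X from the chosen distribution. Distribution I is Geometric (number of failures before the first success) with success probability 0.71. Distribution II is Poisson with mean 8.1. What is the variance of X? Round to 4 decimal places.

19.1276

Per component, I: μ=0.408451, E[X²]=0.742115; II: μ=8.1, E[X²]=73.71.
E[X] = 0.5·0.408451 + 0.5·8.1 = 4.25423.
E[X²] = 0.5·0.742115 + 0.5·73.71 = 37.2261.
Var(X) = E[X²] − (E[X])² = 37.2261 − 18.0984 = 19.1276.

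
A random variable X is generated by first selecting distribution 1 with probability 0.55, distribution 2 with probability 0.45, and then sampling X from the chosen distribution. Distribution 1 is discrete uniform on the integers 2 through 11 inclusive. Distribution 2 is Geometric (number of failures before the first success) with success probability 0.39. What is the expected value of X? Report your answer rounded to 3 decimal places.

4.279

Component means — 1: 6.5; 2: 1.5641.
E[X] = 0.55·6.5 + 0.45·1.5641 = 4.27885.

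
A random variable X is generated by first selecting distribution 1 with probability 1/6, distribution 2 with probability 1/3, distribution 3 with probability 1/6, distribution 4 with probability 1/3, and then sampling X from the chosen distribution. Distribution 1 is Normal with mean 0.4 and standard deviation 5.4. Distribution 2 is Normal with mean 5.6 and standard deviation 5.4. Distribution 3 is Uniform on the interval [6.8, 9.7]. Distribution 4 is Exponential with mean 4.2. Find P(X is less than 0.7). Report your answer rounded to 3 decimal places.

Conditional on each component, P(X < 0.7): 1: 0.522152; 2: 0.182096; 3: 0; 4: 0.153518.
By total probability, P(X < 0.7) = 0.166667·0.522152 + 0.333333·0.182096 + 0.166667·0 + 0.333333·0.153518 = 0.198897.

0.199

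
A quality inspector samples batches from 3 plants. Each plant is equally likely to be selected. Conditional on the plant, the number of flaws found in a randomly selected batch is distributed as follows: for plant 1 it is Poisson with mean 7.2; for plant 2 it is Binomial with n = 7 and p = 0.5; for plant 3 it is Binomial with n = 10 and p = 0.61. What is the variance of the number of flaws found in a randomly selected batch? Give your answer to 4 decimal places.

6.1830

Per component, 1: μ=7.2, E[X²]=59.04; 2: μ=3.5, E[X²]=14; 3: μ=6.1, E[X²]=39.589.
E[X] = 0.333333·7.2 + 0.333333·3.5 + 0.333333·6.1 = 5.6.
E[X²] = 0.333333·59.04 + 0.333333·14 + 0.333333·39.589 = 37.543.
Var(X) = E[X²] − (E[X])² = 37.543 − 31.36 = 6.183.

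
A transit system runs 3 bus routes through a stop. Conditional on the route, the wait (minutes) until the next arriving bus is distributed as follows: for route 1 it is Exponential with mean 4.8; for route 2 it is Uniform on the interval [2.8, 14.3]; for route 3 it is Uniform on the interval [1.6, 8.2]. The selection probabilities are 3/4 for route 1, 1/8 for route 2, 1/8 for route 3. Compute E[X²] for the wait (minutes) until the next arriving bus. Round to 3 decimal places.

For each component E[X²] = Var + (mean)², giving 1: 46.08; 2: 84.1233; 3: 27.64.
Overall E[X²] = 0.75·46.08 + 0.125·84.1233 + 0.125·27.64 = 48.5304.

48.530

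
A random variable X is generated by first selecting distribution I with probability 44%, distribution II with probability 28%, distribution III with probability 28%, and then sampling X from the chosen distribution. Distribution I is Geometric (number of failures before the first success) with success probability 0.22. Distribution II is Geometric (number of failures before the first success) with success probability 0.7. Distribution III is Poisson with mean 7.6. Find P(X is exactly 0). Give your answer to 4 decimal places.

0.2929

Conditional on each component, P(X = 0): I: 0.22; II: 0.7; III: 0.000500451.
By total probability, P(X = 0) = 0.44·0.22 + 0.28·0.7 + 0.28·0.000500451 = 0.29294.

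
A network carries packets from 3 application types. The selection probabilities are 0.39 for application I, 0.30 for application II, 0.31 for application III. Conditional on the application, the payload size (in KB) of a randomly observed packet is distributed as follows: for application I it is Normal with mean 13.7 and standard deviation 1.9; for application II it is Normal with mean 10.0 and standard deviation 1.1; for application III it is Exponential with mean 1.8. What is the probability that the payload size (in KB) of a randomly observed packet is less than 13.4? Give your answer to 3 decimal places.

Conditional on each application, P(X < 13.4): I: 0.43727; II: 0.999002; III: 0.999415.
By total probability, P(X < 13.4) = 0.39·0.43727 + 0.3·0.999002 + 0.31·0.999415 = 0.780055.

0.780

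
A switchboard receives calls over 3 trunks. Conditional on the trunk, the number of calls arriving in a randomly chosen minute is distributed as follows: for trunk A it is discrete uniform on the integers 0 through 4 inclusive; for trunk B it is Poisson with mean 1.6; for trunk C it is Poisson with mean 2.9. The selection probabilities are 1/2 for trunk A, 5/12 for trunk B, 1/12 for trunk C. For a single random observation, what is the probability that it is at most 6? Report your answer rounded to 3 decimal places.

Conditional on each trunk, P(X ≤ 6): A: 1; B: 0.998664; C: 0.971283.
By total probability, P(X ≤ 6) = 0.5·1 + 0.416667·0.998664 + 0.0833333·0.971283 = 0.99705.

0.997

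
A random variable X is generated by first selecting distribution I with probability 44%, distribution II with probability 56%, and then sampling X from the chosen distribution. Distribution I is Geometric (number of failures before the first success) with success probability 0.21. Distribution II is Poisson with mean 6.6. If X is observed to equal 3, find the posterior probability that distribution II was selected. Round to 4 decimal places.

0.4448

Likelihoods P(X=3 | ·): I: 0.103538; II: 0.0651834.
Posterior ∝ prior × likelihood. Numerator for II: 0.56·0.0651834 = 0.0365027.
Normalizing constant: 0.44·0.103538 + 0.56·0.0651834 = 0.0820595.
P(II | observation) = 0.0365027 / 0.0820595 = 0.444832.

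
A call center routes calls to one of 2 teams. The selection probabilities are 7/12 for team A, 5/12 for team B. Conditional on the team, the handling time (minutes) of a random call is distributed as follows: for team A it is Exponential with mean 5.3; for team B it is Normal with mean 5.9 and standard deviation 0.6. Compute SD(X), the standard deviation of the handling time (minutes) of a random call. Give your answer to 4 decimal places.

4.0772

Per component, A: μ=5.3, E[X²]=56.18; B: μ=5.9, E[X²]=35.17.
E[X] = 0.583333·5.3 + 0.416667·5.9 = 5.55.
E[X²] = 0.583333·56.18 + 0.416667·35.17 = 47.4258.
Var(X) = E[X²] − (E[X])² = 47.4258 − 30.8025 = 16.6233.
SD(X) = √16.6233 = 4.07717.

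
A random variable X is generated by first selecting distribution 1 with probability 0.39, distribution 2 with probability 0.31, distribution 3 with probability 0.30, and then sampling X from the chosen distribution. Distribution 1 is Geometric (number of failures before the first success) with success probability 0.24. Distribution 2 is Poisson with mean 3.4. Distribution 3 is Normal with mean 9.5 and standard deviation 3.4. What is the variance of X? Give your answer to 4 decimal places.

17.8279

Per component, 1: μ=3.16667, E[X²]=23.2222; 2: μ=3.4, E[X²]=14.96; 3: μ=9.5, E[X²]=101.81.
E[X] = 0.39·3.16667 + 0.31·3.4 + 0.3·9.5 = 5.139.
E[X²] = 0.39·23.2222 + 0.31·14.96 + 0.3·101.81 = 44.2373.
Var(X) = E[X²] − (E[X])² = 44.2373 − 26.4093 = 17.8279.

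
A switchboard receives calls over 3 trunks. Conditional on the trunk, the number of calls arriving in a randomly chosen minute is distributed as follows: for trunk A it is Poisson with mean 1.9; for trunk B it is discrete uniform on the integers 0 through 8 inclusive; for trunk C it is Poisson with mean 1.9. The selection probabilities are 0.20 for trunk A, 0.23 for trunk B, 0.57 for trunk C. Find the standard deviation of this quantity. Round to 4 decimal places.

1.9435

Per component, A: μ=1.9, E[X²]=5.51; B: μ=4, E[X²]=22.6667; C: μ=1.9, E[X²]=5.51.
E[X] = 0.2·1.9 + 0.23·4 + 0.57·1.9 = 2.383.
E[X²] = 0.2·5.51 + 0.23·22.6667 + 0.57·5.51 = 9.45603.
Var(X) = E[X²] − (E[X])² = 9.45603 − 5.67869 = 3.77734.
SD(X) = √3.77734 = 1.94354.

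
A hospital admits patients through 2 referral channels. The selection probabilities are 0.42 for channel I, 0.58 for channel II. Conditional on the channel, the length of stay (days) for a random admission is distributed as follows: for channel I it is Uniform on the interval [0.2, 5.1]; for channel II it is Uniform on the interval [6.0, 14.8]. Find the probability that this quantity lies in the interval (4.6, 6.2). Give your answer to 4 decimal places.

Conditional on each channel, P(4.6 < X < 6.2): I: 0.102041; II: 0.0227273.
By total probability, P(4.6 < X < 6.2) = 0.42·0.102041 + 0.58·0.0227273 = 0.056039.

0.0560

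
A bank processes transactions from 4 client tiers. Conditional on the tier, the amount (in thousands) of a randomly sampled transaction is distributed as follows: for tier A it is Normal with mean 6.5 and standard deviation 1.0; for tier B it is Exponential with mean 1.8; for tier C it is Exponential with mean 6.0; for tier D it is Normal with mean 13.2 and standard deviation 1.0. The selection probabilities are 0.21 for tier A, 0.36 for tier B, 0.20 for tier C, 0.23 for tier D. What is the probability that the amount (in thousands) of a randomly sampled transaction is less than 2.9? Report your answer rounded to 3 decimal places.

Conditional on each tier, P(X < 2.9): A: 0.000159109; B: 0.800334; C: 0.383276; D: 0.
By total probability, P(X < 2.9) = 0.21·0.000159109 + 0.36·0.800334 + 0.2·0.383276 + 0.23·0 = 0.364809.

0.365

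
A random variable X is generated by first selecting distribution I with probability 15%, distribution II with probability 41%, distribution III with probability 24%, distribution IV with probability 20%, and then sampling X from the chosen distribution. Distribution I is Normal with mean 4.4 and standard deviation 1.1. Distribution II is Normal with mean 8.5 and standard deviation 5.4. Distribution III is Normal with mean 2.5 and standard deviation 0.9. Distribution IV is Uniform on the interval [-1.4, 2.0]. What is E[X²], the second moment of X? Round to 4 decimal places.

46.5687

For each component E[X²] = Var + (mean)², giving I: 20.57; II: 101.41; III: 7.06; IV: 1.05333.
Overall E[X²] = 0.15·20.57 + 0.41·101.41 + 0.24·7.06 + 0.2·1.05333 = 46.5687.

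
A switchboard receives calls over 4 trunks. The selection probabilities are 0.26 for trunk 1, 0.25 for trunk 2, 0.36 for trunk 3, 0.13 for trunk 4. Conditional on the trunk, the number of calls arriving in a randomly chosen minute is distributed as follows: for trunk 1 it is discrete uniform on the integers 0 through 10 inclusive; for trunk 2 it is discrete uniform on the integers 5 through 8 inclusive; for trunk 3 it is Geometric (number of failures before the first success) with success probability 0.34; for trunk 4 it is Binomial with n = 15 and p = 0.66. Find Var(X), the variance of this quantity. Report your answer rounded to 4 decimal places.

Per component, 1: μ=5, E[X²]=35; 2: μ=6.5, E[X²]=43.5; 3: μ=1.94118, E[X²]=9.47751; 4: μ=9.9, E[X²]=101.376.
E[X] = 0.26·5 + 0.25·6.5 + 0.36·1.94118 + 0.13·9.9 = 4.91082.
E[X²] = 0.26·35 + 0.25·43.5 + 0.36·9.47751 + 0.13·101.376 = 36.5658.
Var(X) = E[X²] − (E[X])² = 36.5658 − 24.1162 = 12.4496.

12.4496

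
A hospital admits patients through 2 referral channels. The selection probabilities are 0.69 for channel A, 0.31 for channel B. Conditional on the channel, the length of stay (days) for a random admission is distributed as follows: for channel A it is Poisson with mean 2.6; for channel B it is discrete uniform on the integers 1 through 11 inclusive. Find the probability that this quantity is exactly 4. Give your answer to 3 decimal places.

0.126

Conditional on each channel, P(X = 4): A: 0.141422; B: 0.0909091.
By total probability, P(X = 4) = 0.69·0.141422 + 0.31·0.0909091 = 0.125763.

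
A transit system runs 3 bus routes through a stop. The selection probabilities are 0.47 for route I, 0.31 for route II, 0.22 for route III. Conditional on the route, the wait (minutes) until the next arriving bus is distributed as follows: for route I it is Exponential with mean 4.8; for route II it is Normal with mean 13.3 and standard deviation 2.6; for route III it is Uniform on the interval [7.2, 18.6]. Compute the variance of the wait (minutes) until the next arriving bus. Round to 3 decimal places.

32.629

Per component, I: μ=4.8, E[X²]=46.08; II: μ=13.3, E[X²]=183.65; III: μ=12.9, E[X²]=177.24.
E[X] = 0.47·4.8 + 0.31·13.3 + 0.22·12.9 = 9.217.
E[X²] = 0.47·46.08 + 0.31·183.65 + 0.22·177.24 = 117.582.
Var(X) = E[X²] − (E[X])² = 117.582 − 84.9531 = 32.6288.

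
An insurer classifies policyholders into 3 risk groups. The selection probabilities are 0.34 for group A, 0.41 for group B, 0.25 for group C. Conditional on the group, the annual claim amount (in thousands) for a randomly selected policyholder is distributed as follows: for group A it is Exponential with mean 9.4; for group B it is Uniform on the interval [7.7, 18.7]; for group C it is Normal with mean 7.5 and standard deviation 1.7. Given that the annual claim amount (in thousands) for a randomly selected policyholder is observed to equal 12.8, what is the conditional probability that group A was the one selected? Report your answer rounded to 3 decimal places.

Likelihoods f(12.8 | ·): A: 0.0272579; B: 0.0909091; C: 0.00181907.
Posterior ∝ prior × likelihood. Numerator for A: 0.34·0.0272579 = 0.00926769.
Normalizing constant: 0.34·0.0272579 + 0.41·0.0909091 + 0.25·0.00181907 = 0.0469952.
P(A | observation) = 0.00926769 / 0.0469952 = 0.197205.

0.197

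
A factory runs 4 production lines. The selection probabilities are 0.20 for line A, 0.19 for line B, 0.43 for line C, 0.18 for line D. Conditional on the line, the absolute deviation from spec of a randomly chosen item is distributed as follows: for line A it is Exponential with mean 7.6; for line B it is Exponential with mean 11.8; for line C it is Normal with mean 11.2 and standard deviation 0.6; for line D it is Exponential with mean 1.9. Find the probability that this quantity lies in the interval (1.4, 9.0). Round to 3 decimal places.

0.270

Conditional on each line, P(1.4 < X < 9.0): A: 0.525773; B: 0.421724; C: 0.000122866; D: 0.469857.
By total probability, P(1.4 < X < 9.0) = 0.2·0.525773 + 0.19·0.421724 + 0.43·0.000122866 + 0.18·0.469857 = 0.269909.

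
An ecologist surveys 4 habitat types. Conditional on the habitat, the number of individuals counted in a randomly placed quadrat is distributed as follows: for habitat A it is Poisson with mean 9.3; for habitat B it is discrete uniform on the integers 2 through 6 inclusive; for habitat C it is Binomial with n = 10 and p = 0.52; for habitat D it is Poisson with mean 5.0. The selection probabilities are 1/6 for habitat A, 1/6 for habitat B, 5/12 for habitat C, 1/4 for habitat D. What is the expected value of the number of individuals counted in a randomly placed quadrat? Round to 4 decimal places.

Component means — A: 9.3; B: 4; C: 5.2; D: 5.
E[X] = 0.166667·9.3 + 0.166667·4 + 0.416667·5.2 + 0.25·5 = 5.63333.

5.6333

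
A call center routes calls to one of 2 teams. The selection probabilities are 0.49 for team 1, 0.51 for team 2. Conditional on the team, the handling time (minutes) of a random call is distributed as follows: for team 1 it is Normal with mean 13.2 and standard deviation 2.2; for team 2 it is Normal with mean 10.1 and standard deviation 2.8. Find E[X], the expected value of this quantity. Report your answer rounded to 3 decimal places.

Component means — 1: 13.2; 2: 10.1.
E[X] = 0.49·13.2 + 0.51·10.1 = 11.619.

11.619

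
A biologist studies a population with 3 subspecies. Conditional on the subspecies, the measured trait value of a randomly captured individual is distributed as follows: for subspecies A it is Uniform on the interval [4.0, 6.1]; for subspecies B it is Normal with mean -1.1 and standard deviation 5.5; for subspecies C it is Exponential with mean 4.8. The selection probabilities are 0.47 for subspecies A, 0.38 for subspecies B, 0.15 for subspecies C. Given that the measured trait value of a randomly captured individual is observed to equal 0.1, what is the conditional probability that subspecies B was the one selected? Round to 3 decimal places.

0.468

Likelihoods f(0.1 | ·): A: 0; B: 0.0708289; C: 0.204038.
Posterior ∝ prior × likelihood. Numerator for B: 0.38·0.0708289 = 0.026915.
Normalizing constant: 0.47·0 + 0.38·0.0708289 + 0.15·0.204038 = 0.0575207.
P(B | observation) = 0.026915 / 0.0575207 = 0.467918.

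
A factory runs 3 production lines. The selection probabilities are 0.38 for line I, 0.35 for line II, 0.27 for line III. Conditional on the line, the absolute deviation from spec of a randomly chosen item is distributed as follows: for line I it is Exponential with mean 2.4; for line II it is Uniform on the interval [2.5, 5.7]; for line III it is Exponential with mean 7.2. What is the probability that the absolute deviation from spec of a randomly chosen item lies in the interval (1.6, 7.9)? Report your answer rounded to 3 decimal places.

Conditional on each line, P(1.6 < X < 7.9): I: 0.476225; II: 1; III: 0.46694.
By total probability, P(1.6 < X < 7.9) = 0.38·0.476225 + 0.35·1 + 0.27·0.46694 = 0.65704.

0.657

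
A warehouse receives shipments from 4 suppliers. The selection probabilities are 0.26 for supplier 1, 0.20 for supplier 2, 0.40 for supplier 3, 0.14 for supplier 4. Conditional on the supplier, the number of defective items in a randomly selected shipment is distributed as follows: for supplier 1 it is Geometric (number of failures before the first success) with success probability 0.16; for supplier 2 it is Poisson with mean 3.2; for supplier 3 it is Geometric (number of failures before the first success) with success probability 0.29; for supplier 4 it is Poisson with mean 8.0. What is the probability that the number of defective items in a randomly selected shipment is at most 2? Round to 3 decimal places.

0.441

Conditional on each supplier, P(X ≤ 2): 1: 0.407296; 2: 0.379904; 3: 0.642089; 4: 0.013754.
By total probability, P(X ≤ 2) = 0.26·0.407296 + 0.2·0.379904 + 0.4·0.642089 + 0.14·0.013754 = 0.440639.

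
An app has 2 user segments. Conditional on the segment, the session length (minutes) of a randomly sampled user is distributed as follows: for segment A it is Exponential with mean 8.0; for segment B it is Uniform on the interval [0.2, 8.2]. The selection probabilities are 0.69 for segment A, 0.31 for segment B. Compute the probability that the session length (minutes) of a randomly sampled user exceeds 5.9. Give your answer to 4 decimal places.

0.4192

Conditional on each segment, P(X > 5.9): A: 0.478308; B: 0.2875.
By total probability, P(X > 5.9) = 0.69·0.478308 + 0.31·0.2875 = 0.419158.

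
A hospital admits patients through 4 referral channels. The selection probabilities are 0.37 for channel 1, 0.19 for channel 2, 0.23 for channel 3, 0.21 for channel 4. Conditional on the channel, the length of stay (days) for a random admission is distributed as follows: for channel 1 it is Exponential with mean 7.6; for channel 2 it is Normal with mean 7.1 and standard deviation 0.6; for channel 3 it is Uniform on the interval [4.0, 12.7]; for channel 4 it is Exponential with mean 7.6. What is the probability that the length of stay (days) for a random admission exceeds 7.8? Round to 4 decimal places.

Conditional on each channel, P(X > 7.8): 1: 0.358325; 2: 0.121673; 3: 0.563218; 4: 0.358325.
By total probability, P(X > 7.8) = 0.37·0.358325 + 0.19·0.121673 + 0.23·0.563218 + 0.21·0.358325 = 0.360486.

0.3605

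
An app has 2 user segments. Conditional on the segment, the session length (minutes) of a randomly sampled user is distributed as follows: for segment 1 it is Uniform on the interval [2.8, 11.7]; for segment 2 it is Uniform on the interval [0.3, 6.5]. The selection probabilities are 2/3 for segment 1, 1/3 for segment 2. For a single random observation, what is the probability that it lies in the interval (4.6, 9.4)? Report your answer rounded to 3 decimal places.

Conditional on each segment, P(4.6 < X < 9.4): 1: 0.539326; 2: 0.306452.
By total probability, P(4.6 < X < 9.4) = 0.666667·0.539326 + 0.333333·0.306452 = 0.461701.

0.462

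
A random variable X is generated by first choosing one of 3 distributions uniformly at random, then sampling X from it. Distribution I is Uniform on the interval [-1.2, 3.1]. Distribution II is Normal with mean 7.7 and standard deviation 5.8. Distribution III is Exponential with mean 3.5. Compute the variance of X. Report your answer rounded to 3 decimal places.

23.555

Per component, I: μ=0.95, E[X²]=2.44333; II: μ=7.7, E[X²]=92.93; III: μ=3.5, E[X²]=24.5.
E[X] = 0.333333·0.95 + 0.333333·7.7 + 0.333333·3.5 = 4.05.
E[X²] = 0.333333·2.44333 + 0.333333·92.93 + 0.333333·24.5 = 39.9578.
Var(X) = E[X²] − (E[X])² = 39.9578 − 16.4025 = 23.5553.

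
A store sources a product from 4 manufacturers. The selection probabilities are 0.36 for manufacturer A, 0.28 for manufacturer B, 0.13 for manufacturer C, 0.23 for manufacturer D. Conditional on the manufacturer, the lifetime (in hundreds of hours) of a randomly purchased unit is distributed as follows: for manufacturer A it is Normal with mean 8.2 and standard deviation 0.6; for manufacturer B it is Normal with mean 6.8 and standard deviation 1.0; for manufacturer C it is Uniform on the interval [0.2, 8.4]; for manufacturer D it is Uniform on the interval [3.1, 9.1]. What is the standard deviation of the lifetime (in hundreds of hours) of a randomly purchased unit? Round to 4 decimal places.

Per component, A: μ=8.2, E[X²]=67.6; B: μ=6.8, E[X²]=47.24; C: μ=4.3, E[X²]=24.0933; D: μ=6.1, E[X²]=40.21.
E[X] = 0.36·8.2 + 0.28·6.8 + 0.13·4.3 + 0.23·6.1 = 6.818.
E[X²] = 0.36·67.6 + 0.28·47.24 + 0.13·24.0933 + 0.23·40.21 = 49.9436.
Var(X) = E[X²] − (E[X])² = 49.9436 − 46.4851 = 3.45851.
SD(X) = √3.45851 = 1.85971.

1.8597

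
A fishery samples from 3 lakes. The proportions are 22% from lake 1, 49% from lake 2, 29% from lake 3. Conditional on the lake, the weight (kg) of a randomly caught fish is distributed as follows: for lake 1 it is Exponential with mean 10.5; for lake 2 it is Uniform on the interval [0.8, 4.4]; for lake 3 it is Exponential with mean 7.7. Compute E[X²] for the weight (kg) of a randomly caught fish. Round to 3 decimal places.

For each component E[X²] = Var + (mean)², giving 1: 220.5; 2: 7.84; 3: 118.58.
Overall E[X²] = 0.22·220.5 + 0.49·7.84 + 0.29·118.58 = 86.7398.

86.740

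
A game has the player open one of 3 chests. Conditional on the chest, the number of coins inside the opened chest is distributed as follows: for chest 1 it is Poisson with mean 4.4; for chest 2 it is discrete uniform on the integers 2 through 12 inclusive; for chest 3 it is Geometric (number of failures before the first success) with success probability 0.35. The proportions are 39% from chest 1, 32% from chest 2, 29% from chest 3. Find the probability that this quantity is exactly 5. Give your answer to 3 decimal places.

0.107

Conditional on each chest, P(X = 5): 1: 0.168728; 2: 0.0909091; 3: 0.0406102.
By total probability, P(X = 5) = 0.39·0.168728 + 0.32·0.0909091 + 0.29·0.0406102 = 0.106672.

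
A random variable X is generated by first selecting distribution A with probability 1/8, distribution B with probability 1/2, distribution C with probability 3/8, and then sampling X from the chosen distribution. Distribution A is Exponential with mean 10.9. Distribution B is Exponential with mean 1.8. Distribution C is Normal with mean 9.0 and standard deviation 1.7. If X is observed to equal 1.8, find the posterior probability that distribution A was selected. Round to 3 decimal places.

0.087

Likelihoods f(1.8 | ·): A: 0.0777777; B: 0.204377; C: 2.98769e-05.
Posterior ∝ prior × likelihood. Numerator for A: 0.125·0.0777777 = 0.00972221.
Normalizing constant: 0.125·0.0777777 + 0.5·0.204377 + 0.375·2.98769e-05 = 0.111922.
P(A | observation) = 0.00972221 / 0.111922 = 0.0868659.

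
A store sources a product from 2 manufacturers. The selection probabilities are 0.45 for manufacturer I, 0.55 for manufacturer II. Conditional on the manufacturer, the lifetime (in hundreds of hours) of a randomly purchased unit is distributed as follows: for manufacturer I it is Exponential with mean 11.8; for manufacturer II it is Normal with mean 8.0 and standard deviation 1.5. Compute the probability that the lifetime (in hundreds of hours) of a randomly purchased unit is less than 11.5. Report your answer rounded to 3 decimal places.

Conditional on each manufacturer, P(X < 11.5): I: 0.622648; II: 0.990185.
By total probability, P(X < 11.5) = 0.45·0.622648 + 0.55·0.990185 = 0.824793.

0.825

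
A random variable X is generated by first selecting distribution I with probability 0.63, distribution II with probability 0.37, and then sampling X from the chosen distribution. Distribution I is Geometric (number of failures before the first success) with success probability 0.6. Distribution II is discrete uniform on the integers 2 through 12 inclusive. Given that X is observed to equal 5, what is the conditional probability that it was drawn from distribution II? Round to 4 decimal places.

0.8968

Likelihoods P(X=5 | ·): I: 0.006144; II: 0.0909091.
Posterior ∝ prior × likelihood. Numerator for II: 0.37·0.0909091 = 0.0336364.
Normalizing constant: 0.63·0.006144 + 0.37·0.0909091 = 0.0375071.
P(II | observation) = 0.0336364 / 0.0375071 = 0.8968.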